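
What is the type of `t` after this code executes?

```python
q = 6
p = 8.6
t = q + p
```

int + float returns float (6 + 8.6 = 14.6)

float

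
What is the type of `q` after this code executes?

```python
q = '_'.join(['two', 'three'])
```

str.join() returns str

str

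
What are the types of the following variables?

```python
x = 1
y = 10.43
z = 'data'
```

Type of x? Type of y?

x is int; y is float

int, float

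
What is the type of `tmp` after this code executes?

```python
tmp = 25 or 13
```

'or' returns the first truthy value (25, which is int)

int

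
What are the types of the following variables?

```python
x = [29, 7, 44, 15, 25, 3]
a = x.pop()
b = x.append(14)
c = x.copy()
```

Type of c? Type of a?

list.copy() returns list; list.pop() returns the element (int)

list, int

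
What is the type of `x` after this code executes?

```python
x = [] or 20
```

'or' returns first truthy value (20, which is int)

int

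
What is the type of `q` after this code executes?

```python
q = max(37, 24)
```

max() of ints returns int

int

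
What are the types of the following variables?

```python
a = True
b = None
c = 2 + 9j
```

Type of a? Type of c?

a is bool; c is complex

bool, complex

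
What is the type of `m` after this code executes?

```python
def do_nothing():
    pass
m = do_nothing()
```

A function with no return statement returns None

NoneType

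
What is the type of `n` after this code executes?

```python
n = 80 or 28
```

'or' returns the first truthy value (80, which is int)

int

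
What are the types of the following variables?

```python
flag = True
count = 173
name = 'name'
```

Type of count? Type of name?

count is int; name is str

int, str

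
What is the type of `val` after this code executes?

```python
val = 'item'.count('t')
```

str.count() returns int

int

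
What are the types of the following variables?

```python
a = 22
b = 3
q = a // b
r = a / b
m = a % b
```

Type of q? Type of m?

int // int returns int; int % int returns int

int, int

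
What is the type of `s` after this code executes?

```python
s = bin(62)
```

bin() returns str representation

str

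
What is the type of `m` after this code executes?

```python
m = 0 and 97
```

'and' returns the first falsy value (0, which is int)

int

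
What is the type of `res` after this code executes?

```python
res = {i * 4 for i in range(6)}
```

A set comprehension {expr for x in iterable} produces a set

set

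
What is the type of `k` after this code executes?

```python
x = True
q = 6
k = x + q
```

bool + int returns int (True is 1, so 1 + 6 = 7)

int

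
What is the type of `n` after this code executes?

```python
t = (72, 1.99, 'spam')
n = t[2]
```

Index 2 of tuple is 'spam' which is str

str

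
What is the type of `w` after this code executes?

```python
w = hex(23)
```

hex() returns str representation

str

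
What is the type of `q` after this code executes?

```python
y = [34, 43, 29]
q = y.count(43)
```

list.count() returns int

int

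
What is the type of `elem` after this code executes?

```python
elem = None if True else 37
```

Ternary: condition is True, if branch (None) taken → NoneType

NoneType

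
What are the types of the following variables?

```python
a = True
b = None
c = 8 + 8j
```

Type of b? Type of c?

b is NoneType; c is complex

NoneType, complex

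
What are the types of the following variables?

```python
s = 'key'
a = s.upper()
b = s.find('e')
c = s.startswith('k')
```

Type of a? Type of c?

str.upper() returns str; str.startswith() returns bool

str, bool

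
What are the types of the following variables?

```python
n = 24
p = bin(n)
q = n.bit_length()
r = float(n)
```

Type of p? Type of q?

bin() returns str; int.bit_length() returns int

str, int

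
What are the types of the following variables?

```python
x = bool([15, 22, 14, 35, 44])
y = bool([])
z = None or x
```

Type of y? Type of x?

bool() returns bool; bool() returns bool

bool, bool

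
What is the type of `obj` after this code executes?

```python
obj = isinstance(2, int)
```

isinstance() returns bool

bool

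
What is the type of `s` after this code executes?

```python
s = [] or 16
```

'or' returns first truthy value (16, which is int)

int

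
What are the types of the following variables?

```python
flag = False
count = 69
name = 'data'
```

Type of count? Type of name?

count is int; name is str

int, str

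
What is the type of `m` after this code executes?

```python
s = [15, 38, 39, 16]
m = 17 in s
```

'in' operator returns bool

bool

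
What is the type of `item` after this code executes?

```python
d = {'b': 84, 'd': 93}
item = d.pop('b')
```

dict.pop() returns the value (int)

int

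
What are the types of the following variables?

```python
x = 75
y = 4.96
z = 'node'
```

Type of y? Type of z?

y is float; z is str

float, str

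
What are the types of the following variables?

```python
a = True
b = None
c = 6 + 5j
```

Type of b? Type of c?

b is NoneType; c is complex

NoneType, complex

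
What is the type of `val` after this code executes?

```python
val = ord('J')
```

ord() returns int (Unicode code point)

int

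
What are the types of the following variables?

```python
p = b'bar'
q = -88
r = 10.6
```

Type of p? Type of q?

p is bytes; q is int

bytes, int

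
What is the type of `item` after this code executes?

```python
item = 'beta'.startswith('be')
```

str.startswith() returns bool

bool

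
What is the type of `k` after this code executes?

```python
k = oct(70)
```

oct() returns str representation

str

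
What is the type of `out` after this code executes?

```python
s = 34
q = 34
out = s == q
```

Equality comparison returns bool

bool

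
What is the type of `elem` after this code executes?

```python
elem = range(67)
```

range() returns a range object

range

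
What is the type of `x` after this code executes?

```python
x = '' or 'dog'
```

'or' returns first truthy value ('dog', which is str)

str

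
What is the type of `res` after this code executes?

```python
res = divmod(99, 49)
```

divmod() returns a tuple (quotient, remainder)

tuple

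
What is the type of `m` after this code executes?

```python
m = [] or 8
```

'or' returns first truthy value (8, which is int)

int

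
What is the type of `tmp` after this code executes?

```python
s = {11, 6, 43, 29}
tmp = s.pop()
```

Popping from a set of ints returns int

int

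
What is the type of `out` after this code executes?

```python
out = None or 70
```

'or' with None returns the other value (70, int)

int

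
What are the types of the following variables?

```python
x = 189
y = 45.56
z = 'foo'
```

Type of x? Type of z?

x is int; z is str

int, str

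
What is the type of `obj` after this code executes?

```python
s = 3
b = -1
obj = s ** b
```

int ** negative int returns float

float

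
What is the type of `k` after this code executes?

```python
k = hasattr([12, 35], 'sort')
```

hasattr() returns bool

bool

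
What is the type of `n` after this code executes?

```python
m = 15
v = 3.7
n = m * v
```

int * float returns float (15 * 3.7 = 55.5)

float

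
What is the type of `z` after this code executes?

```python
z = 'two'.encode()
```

str.encode() returns bytes

bytes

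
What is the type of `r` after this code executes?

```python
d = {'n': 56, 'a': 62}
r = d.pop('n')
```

dict.pop() returns the value (int)

int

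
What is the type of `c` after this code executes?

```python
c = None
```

None has type NoneType

NoneType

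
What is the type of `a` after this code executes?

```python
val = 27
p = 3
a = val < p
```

Comparison operators return bool

bool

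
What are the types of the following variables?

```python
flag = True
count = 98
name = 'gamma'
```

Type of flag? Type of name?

flag is bool; name is str

bool, str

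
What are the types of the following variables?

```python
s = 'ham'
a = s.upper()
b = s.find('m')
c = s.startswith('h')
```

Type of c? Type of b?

str.startswith() returns bool; str.find() returns int

bool, int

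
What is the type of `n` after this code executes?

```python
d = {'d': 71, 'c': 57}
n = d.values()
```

.values() returns a dict_values view object

dict_values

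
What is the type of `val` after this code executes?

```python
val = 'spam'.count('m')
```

str.count() returns int

int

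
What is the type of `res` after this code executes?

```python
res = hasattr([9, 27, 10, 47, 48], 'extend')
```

hasattr() returns bool

bool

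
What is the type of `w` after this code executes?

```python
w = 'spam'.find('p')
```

str.find() returns int (index, or -1)

int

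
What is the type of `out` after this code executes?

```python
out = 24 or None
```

'or' returns first truthy value (24, int)

int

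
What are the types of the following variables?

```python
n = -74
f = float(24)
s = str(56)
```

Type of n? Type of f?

n is int; f is float

int, float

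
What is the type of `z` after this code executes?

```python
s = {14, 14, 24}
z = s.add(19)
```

set.add() returns None (mutates in place)

NoneType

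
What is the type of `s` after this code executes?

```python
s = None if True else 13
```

Ternary: condition is True, if branch (None) taken → NoneType

NoneType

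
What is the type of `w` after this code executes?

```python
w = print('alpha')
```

print() returns None

NoneType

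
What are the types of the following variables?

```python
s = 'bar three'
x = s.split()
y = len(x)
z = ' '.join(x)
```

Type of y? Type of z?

len() returns int; str.join() returns str

int, str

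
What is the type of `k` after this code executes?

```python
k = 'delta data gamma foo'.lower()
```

str.lower() returns str

str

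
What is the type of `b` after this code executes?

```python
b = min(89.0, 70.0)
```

min() of floats returns float

float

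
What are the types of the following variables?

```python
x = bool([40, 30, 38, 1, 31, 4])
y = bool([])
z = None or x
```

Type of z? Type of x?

None or <bool> returns the bool; bool() returns bool

bool, bool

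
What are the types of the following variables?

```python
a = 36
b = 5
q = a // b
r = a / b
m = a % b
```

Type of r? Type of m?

int / int returns float; int % int returns int

float, int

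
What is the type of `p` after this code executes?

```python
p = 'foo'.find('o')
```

str.find() returns int (index, or -1)

int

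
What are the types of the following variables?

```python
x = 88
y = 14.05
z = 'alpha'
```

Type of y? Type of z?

y is float; z is str

float, str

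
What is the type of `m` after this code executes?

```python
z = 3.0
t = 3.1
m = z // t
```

float // float returns float (floor division preserves float type)

float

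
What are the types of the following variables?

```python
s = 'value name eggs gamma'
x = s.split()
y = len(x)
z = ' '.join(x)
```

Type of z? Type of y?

str.join() returns str; len() returns int

str, int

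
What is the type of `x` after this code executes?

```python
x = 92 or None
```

'or' returns first truthy value (92, int)

int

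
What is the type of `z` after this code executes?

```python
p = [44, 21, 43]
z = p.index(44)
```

list.index() returns int

int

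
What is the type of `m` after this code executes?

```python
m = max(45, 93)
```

max() of ints returns int

int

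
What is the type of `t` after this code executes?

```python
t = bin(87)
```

bin() returns str representation

str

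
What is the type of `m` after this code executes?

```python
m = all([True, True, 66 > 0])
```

all() returns bool

bool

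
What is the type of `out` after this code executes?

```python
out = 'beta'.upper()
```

str.upper() returns str

str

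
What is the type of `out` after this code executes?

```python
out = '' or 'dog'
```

'or' returns first truthy value ('dog', which is str)

str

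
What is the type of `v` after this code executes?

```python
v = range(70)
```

range() returns a range object

range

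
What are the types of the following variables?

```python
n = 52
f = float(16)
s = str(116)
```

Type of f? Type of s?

f is float; s is str

float, str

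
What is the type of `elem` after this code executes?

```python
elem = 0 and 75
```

'and' returns the first falsy value (0, which is int)

int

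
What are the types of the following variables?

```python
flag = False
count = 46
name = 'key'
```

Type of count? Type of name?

count is int; name is str

int, str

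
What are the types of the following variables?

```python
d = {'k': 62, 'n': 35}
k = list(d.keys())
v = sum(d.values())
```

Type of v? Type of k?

sum of int values returns int; list(...) returns list

int, list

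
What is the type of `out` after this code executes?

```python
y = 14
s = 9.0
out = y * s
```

int * float returns float (14 * 9.0 = 126.0)

float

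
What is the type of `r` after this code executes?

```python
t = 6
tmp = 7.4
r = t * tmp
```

int * float returns float (6 * 7.4 = 44.4)

float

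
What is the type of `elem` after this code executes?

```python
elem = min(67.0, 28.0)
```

min() of floats returns float

float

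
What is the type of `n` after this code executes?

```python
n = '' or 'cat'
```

'or' returns first truthy value ('cat', which is str)

str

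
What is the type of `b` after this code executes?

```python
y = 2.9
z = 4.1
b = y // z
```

float // float returns float (floor division preserves float type)

float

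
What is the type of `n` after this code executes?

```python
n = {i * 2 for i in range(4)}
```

A set comprehension {expr for x in iterable} produces a set

set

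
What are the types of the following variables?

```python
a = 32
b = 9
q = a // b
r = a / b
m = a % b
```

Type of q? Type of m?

int // int returns int; int % int returns int

int, int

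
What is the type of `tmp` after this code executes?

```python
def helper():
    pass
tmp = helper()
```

A function with no return statement returns None

NoneType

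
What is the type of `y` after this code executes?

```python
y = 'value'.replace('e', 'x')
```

str.replace() returns str

str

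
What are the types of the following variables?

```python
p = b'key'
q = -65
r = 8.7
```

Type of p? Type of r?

p is bytes; r is float

bytes, float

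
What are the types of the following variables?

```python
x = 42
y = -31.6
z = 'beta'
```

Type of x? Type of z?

x is int; z is str

int, str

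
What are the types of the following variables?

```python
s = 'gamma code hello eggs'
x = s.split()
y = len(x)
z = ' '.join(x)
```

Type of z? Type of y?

str.join() returns str; len() returns int

str, int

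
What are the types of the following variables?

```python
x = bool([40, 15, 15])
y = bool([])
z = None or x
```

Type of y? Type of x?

bool() returns bool; bool() returns bool

bool, bool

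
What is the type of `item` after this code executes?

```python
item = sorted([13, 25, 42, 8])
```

sorted() always returns list

list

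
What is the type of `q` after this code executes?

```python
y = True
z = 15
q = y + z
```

bool + int returns int (True is 1, so 1 + 15 = 16)

int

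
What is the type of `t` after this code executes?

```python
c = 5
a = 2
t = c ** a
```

int ** positive int returns int (5 ** 2 = 25)

int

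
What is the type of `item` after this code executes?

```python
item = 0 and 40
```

'and' returns the first falsy value (0, which is int)

int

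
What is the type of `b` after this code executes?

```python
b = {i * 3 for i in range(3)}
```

A set comprehension {expr for x in iterable} produces a set

set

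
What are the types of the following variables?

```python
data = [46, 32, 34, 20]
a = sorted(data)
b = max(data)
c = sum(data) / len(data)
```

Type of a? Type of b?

sorted() returns list; max of ints returns int

list, int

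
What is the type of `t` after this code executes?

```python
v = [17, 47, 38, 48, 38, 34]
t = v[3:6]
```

Slicing a list always returns a list

list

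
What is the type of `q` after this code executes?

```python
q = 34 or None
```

'or' returns first truthy value (34, int)

int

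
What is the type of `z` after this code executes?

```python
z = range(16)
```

range() returns a range object

range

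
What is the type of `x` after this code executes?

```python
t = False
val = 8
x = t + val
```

bool + int returns int (False is 0, so 0 + 8 = 8)

int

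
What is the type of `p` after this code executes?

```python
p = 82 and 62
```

'and' returns the last value when all truthy (62, which is int)

int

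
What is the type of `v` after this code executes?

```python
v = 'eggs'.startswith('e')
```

str.startswith() returns bool

bool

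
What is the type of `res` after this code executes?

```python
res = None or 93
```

'or' with None returns the other value (93, int)

int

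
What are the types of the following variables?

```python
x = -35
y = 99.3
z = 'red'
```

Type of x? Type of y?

x is int; y is float

int, float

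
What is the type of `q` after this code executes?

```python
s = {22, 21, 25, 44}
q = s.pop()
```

Popping from a set of ints returns int

int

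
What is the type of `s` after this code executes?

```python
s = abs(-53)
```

abs() of int returns int

int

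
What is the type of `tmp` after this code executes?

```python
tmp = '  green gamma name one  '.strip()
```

str.strip() returns str

str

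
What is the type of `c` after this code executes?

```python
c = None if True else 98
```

Ternary: condition is True, if branch (None) taken → NoneType

NoneType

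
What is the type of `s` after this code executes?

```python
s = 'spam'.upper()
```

str.upper() returns str

str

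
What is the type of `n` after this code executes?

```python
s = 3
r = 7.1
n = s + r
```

int + float returns float (3 + 7.1 = 10.1)

float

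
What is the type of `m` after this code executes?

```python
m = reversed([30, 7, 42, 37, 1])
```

reversed() on a list returns a list_reverseiterator

list_reverseiterator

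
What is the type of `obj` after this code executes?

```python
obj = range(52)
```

range() returns a range object

range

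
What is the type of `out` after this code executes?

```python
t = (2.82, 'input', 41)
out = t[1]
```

Index 1 of tuple is 'input' which is str

str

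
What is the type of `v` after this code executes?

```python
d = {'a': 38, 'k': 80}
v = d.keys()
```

.keys() returns a dict_keys view object

dict_keys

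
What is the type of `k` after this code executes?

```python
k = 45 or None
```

'or' returns first truthy value (45, int)

int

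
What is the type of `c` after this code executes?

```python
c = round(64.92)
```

round() with no ndigits arg returns int

int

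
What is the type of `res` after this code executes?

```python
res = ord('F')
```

ord() returns int (Unicode code point)

int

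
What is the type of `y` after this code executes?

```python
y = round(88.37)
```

round() with no ndigits arg returns int

int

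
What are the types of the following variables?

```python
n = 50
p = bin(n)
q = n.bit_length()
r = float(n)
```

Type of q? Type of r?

int.bit_length() returns int; float() returns float

int, float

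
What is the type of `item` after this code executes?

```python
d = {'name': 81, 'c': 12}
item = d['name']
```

Accessing dict[str, int] with key 'name' returns int value 81

int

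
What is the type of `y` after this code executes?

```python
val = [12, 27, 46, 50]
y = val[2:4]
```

Slicing a list always returns a list

list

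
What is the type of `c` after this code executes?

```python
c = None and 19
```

'and' returns first falsy value (None)

NoneType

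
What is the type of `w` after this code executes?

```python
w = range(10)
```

range() returns a range object

range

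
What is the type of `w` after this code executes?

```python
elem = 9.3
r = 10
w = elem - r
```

float - int returns float (9.3 - 10 = -0.7)

float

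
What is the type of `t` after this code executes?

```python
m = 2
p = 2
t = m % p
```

int % int returns int (2 % 2 = 0)

int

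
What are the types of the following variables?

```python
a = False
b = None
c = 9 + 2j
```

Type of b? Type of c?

b is NoneType; c is complex

NoneType, complex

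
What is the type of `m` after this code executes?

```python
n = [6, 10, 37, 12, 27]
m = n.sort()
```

list.sort() returns None (sorts in place)

NoneType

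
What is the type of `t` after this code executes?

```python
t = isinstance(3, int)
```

isinstance() returns bool

bool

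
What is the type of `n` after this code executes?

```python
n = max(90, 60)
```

max() of ints returns int

int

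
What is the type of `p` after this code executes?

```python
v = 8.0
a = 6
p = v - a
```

float - int returns float (8.0 - 6 = 2.0)

float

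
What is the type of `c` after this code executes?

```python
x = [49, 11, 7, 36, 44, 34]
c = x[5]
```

Indexing a list of ints returns int (x[5] = 34)

int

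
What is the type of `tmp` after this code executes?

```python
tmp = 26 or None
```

'or' returns first truthy value (26, int)

int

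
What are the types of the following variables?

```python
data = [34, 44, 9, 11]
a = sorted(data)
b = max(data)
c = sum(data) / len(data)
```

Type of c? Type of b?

int / int returns float; max of ints returns int

float, int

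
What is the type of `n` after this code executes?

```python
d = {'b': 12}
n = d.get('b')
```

dict.get() returns the value (int) when key is found

int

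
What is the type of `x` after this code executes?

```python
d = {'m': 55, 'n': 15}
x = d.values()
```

.values() returns a dict_values view object

dict_values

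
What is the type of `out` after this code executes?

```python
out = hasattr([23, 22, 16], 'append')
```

hasattr() returns bool

bool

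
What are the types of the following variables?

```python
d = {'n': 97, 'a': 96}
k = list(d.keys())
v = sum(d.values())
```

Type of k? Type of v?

list(...) returns list; sum of int values returns int

list, int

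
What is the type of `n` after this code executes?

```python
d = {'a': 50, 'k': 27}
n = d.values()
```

.values() returns a dict_values view object

dict_values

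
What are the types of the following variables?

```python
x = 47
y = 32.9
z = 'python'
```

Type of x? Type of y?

x is int; y is float

int, float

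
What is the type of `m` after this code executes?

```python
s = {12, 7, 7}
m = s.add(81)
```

set.add() returns None (mutates in place)

NoneType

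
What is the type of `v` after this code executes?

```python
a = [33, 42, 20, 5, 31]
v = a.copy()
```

list.copy() returns list

list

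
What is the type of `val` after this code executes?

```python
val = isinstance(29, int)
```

isinstance() returns bool

bool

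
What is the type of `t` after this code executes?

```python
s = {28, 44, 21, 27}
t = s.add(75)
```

set.add() returns None (mutates in place)

NoneType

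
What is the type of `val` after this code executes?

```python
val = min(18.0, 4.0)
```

min() of floats returns float

float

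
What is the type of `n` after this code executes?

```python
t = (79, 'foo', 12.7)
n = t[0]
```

Index 0 of tuple is 79 which is int

int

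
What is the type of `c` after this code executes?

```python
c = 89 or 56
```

'or' returns the first truthy value (89, which is int)

int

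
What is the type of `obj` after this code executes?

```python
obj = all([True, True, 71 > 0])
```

all() returns bool

bool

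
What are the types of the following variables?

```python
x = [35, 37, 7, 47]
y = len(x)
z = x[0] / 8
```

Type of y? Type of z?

len() returns int; int / int returns float

int, float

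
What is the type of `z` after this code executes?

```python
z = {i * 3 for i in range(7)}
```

A set comprehension {expr for x in iterable} produces a set

set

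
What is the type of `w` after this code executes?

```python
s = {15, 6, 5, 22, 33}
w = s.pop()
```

Popping from a set of ints returns int

int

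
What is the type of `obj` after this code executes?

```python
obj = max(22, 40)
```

max() of ints returns int

int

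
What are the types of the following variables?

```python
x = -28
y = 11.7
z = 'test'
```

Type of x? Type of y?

x is int; y is float

int, float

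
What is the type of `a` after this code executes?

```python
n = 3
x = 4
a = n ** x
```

int ** positive int returns int (3 ** 4 = 81)

int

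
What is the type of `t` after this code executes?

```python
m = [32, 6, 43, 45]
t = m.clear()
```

list.clear() returns None

NoneType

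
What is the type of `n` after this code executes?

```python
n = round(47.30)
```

round() with no ndigits arg returns int

int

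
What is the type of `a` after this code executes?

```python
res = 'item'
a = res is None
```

'is' comparison returns bool

bool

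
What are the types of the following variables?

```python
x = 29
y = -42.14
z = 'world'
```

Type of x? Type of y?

x is int; y is float

int, float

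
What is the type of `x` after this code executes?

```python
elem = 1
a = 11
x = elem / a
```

int / int always returns float in Python 3 (1 / 11 = 0.0909091)

float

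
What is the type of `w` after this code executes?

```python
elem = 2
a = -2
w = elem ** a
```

int ** negative int returns float

float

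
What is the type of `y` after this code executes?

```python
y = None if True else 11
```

Ternary: condition is True, if branch (None) taken → NoneType

NoneType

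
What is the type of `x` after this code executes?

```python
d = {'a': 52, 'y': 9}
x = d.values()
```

.values() returns a dict_values view object

dict_values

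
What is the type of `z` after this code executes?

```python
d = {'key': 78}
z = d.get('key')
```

dict.get() returns the value (int) when key is found

int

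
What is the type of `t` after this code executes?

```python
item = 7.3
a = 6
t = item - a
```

float - int returns float (7.3 - 6 = 1.3)

float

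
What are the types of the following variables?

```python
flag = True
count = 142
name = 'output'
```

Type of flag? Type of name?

flag is bool; name is str

bool, str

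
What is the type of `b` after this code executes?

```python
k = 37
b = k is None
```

'is' comparison returns bool

bool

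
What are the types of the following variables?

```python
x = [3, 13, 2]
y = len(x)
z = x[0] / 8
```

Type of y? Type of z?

len() returns int; int / int returns float

int, float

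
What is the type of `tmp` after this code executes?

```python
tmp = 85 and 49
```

'and' returns the last value when all truthy (49, which is int)

int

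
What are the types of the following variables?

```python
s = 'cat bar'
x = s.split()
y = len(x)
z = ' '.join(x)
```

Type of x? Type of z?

str.split() returns list; str.join() returns str

list, str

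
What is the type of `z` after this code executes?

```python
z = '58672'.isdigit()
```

str.isdigit() returns bool

bool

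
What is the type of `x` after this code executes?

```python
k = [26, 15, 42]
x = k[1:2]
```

Slicing a list always returns a list

list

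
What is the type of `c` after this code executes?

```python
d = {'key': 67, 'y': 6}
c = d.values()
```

.values() returns a dict_values view object

dict_values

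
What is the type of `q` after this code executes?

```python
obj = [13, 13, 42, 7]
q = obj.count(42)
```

list.count() returns int

int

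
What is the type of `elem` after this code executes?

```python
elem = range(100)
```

range() returns a range object

range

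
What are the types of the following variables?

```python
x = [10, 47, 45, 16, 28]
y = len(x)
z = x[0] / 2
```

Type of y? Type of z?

len() returns int; int / int returns float

int, float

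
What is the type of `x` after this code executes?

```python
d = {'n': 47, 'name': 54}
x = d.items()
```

dict.items() returns a dict_items view

dict_items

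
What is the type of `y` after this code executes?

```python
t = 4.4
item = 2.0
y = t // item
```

float // float returns float (floor division preserves float type)

float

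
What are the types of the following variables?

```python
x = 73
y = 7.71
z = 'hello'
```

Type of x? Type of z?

x is int; z is str

int, str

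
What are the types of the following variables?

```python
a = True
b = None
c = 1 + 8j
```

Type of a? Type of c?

a is bool; c is complex

bool, complex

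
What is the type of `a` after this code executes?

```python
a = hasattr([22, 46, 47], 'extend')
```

hasattr() returns bool

bool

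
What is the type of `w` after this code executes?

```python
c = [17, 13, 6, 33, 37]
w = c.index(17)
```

list.index() returns int

int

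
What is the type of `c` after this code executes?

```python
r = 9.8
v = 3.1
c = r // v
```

float // float returns float (floor division preserves float type)

float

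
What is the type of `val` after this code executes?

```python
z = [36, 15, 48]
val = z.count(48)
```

list.count() returns int

int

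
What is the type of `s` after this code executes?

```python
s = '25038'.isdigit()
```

str.isdigit() returns bool

bool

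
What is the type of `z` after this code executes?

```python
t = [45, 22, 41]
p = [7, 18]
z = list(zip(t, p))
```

list(zip(...)) returns a list of tuples

list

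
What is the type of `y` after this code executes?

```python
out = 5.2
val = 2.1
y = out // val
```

float // float returns float (floor division preserves float type)

float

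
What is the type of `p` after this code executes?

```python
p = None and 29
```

'and' returns first falsy value (None)

NoneType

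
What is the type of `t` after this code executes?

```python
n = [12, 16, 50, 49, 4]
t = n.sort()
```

list.sort() returns None (sorts in place)

NoneType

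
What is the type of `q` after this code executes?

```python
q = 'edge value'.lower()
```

str.lower() returns str

str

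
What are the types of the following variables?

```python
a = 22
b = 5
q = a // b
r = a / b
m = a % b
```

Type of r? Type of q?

int / int returns float; int // int returns int

float, int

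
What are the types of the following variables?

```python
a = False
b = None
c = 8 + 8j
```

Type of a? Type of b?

a is bool; b is NoneType

bool, NoneType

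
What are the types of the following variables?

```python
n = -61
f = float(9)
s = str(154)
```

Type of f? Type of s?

f is float; s is str

float, str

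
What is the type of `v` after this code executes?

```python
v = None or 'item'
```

'or' with None returns the other value ('item', str)

str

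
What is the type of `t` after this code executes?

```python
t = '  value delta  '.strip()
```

str.strip() returns str

str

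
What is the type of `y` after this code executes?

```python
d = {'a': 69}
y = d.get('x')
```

dict.get() returns None when key 'x' is not found and no default given

NoneType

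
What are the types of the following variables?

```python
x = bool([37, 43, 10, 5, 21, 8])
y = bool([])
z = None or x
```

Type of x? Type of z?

bool() returns bool; None or <bool> returns the bool

bool, bool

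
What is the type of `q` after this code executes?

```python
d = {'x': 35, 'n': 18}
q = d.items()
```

dict.items() returns a dict_items view

dict_items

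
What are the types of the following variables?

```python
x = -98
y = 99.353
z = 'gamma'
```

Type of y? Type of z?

y is float; z is str

float, str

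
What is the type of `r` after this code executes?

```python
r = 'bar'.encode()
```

str.encode() returns bytes

bytes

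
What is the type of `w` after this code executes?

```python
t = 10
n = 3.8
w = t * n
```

int * float returns float (10 * 3.8 = 38.0)

float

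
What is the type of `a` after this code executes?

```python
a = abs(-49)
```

abs() of int returns int

int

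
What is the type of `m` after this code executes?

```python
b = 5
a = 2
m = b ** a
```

int ** positive int returns int (5 ** 2 = 25)

int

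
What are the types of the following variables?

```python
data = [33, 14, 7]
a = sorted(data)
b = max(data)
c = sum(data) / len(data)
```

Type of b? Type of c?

max of ints returns int; int / int returns float

int, float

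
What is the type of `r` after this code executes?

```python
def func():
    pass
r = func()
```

A function with no return statement returns None

NoneType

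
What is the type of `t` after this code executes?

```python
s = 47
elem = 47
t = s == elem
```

Equality comparison returns bool

bool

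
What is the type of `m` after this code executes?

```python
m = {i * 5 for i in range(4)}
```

A set comprehension {expr for x in iterable} produces a set

set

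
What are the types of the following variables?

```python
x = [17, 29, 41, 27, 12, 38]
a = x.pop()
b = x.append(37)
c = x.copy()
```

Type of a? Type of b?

list.pop() returns the element (int); list.append() returns None

int, NoneType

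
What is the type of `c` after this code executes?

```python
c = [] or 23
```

'or' returns first truthy value (23, which is int)

int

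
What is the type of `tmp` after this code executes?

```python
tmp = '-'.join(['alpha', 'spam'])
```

str.join() returns str

str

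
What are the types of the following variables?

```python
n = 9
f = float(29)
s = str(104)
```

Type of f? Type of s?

f is float; s is str

float, str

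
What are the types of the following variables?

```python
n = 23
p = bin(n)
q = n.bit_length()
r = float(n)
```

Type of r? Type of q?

float() returns float; int.bit_length() returns int

float, int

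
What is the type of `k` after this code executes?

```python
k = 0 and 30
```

'and' returns the first falsy value (0, which is int)

int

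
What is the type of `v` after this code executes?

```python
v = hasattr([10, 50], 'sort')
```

hasattr() returns bool

bool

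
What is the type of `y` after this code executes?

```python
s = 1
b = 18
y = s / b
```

int / int always returns float in Python 3 (1 / 18 = 0.0555556)

float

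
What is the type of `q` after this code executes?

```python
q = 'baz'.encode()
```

str.encode() returns bytes

bytes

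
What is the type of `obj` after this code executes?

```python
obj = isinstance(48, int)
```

isinstance() returns bool

bool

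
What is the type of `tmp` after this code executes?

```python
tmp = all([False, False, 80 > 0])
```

all() returns bool

bool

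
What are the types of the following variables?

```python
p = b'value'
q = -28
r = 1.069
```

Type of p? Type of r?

p is bytes; r is float

bytes, float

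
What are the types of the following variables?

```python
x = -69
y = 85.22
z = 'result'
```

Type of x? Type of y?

x is int; y is float

int, float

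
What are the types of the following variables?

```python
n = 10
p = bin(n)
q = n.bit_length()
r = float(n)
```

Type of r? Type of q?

float() returns float; int.bit_length() returns int

float, int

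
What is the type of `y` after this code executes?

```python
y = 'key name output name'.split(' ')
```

str.split() returns list

list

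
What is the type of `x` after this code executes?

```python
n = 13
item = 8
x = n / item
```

int / int always returns float in Python 3 (13 / 8 = 1.625)

float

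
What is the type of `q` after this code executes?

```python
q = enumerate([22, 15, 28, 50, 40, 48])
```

enumerate() returns an enumerate iterator object

enumerate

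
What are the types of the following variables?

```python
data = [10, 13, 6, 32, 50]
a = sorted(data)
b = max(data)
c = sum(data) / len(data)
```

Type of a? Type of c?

sorted() returns list; int / int returns float

list, float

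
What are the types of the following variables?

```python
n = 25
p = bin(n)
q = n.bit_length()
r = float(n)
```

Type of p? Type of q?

bin() returns str; int.bit_length() returns int

str, int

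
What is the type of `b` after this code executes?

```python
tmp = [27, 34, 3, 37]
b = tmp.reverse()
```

list.reverse() returns None

NoneType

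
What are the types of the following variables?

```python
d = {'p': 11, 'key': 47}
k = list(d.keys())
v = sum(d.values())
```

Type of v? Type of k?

sum of int values returns int; list(...) returns list

int, list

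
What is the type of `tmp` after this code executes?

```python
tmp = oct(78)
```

oct() returns str representation

str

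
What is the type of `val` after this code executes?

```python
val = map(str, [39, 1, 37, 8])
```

map() returns a map iterator object

map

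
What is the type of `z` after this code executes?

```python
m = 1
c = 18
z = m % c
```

int % int returns int (1 % 18 = 1)

int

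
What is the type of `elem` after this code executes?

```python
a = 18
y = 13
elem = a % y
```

int % int returns int (18 % 13 = 5)

int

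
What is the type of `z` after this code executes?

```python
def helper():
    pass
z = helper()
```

A function with no return statement returns None

NoneType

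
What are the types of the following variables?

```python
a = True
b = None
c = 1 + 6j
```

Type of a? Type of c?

a is bool; c is complex

bool, complex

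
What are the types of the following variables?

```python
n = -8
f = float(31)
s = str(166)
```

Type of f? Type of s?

f is float; s is str

float, str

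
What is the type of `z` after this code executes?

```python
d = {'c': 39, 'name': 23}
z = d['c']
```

Accessing dict[str, int] with key 'c' returns int value 39

int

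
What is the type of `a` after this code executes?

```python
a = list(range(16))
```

list(range(...)) returns list

list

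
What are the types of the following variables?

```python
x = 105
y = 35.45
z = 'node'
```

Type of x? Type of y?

x is int; y is float

int, float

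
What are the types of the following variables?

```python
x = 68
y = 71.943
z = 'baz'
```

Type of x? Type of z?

x is int; z is str

int, str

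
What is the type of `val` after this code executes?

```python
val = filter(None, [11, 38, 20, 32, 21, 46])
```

filter() returns a filter iterator object

filter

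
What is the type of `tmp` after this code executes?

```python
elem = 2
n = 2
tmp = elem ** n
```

int ** positive int returns int (2 ** 2 = 4)

int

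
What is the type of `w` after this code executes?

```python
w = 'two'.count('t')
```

str.count() returns int

int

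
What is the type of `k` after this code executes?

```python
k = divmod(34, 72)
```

divmod() returns a tuple (quotient, remainder)

tuple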